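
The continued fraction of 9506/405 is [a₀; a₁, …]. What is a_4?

3

9506 = 23·405 + 191   →  a_0 = 23
405 = 2·191 + 23   →  a_1 = 2
191 = 8·23 + 7   →  a_2 = 8
23 = 3·7 + 2   →  a_3 = 3
7 = 3·2 + 1   →  a_4 = 3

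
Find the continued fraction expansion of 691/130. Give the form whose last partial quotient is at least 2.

[5; 3, 5, 1, 6]

691 = 5×130 + 41
130 = 3×41 + 7
41 = 5×7 + 6
7 = 1×6 + 1
6 = 6×1 + 0  (stop)
So 691/130 = [5; 3, 5, 1, 6].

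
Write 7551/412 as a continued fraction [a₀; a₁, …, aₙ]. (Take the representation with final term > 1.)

7551 = 18×412 + 135
412 = 3×135 + 7
135 = 19×7 + 2
7 = 3×2 + 1
2 = 2×1 + 0  (stop)
So 7551/412 = [18; 3, 19, 3, 2].

[18; 3, 19, 3, 2]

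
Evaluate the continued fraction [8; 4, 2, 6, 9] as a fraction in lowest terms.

4367/531

Fold from the inside: start with 9/1.
  6 + 1/9 = 55/9
  2 + 9/55 = 119/55
  4 + 55/119 = 531/119
  8 + 119/531 = 4367/531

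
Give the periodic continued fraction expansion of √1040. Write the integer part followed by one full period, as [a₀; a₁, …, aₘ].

[32; 4, 64]

a₀ = ⌊√1040⌋ = 32.
With m₀=0, d₀=1 and mₖ₊₁ = dₖaₖ − mₖ, dₖ₊₁ = (n − mₖ₊₁²)/dₖ, aₖ₊₁ = ⌊(a₀+mₖ₊₁)/dₖ₊₁⌋:
  k=1: m=32, d=16, a=4
  k=2: m=32, d=1, a=64
d=1 and a=2a₀=64 at k=2, so the next step gives (m, d) = (32, 16) again — its k=1 value — and the period has length 2.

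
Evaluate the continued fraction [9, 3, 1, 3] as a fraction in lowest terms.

Fold from the inside: start with 3/1.
  1 + 1/3 = 4/3
  3 + 3/4 = 15/4
  9 + 4/15 = 139/15

139/15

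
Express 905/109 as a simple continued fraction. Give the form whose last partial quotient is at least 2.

[8; 3, 3, 3, 3]

905 = 8·109 + 33
109 = 3·33 + 10
33 = 3·10 + 3
10 = 3·3 + 1
3 = 3·1 + 0  (stop)
So 905/109 = [8; 3, 3, 3, 3].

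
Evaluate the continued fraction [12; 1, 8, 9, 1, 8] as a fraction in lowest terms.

Using pₖ = aₖpₖ₋₁ + pₖ₋₂ and qₖ = aₖqₖ₋₁ + qₖ₋₂:
  k=0: a=12, p=12, q=1
  k=1: a=1, p=13, q=1
  k=2: a=8, p=116, q=9
  k=3: a=9, p=1057, q=82
  k=4: a=1, p=1173, q=91
  k=5: a=8, p=10441, q=810

10441/810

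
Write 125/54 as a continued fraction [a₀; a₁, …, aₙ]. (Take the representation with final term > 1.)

125 = 2*54 + 17
54 = 3*17 + 3
17 = 5*3 + 2
3 = 1*2 + 1
2 = 2*1 + 0  (stop)
So 125/54 = [2; 3, 5, 1, 2].

[2; 3, 5, 1, 2]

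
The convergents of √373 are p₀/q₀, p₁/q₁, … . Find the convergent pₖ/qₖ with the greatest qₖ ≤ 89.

√373 = [19; 3, 5, 5, 3, 38, …] (period length 5).
Convergents:
  p_0/q_0 = 19/1
  p_1/q_1 = 58/3
  p_2/q_2 = 309/16
  p_3/q_3 = 1603/83
  p_4/q_4 = 5118/265
q_3 = 83 ≤ 89 < 265 = q_4, so the answer is 1603/83.

1603/83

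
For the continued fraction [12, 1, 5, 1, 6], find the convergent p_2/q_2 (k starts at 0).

77/6

Using pₖ = aₖpₖ₋₁ + pₖ₋₂, qₖ = aₖqₖ₋₁ + qₖ₋₂ (with p₋₁=1, p₋₂=0, q₋₁=0, q₋₂=1):
  k=0: a=12, p=12, q=1
  k=1: a=1, p=13, q=1
  k=2: a=5, p=77, q=6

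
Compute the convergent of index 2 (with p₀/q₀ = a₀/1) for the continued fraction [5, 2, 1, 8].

16/3

Using pₖ = aₖpₖ₋₁ + pₖ₋₂, qₖ = aₖqₖ₋₁ + qₖ₋₂ (with p₋₁=1, p₋₂=0, q₋₁=0, q₋₂=1):
  k=0: a=5, p=5, q=1
  k=1: a=2, p=11, q=2
  k=2: a=1, p=16, q=3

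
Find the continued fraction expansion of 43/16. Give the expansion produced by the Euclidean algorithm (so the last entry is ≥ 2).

[2; 1, 2, 5]

43 = 2·16 + 11
16 = 1·11 + 5
11 = 2·5 + 1
5 = 5·1 + 0  (stop)
So 43/16 = [2; 1, 2, 5].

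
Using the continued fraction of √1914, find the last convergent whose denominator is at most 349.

15181/347

√1914 = [43; 1, 2, 1, 86, …] (period length 4).
Convergents:
  p_0/q_0 = 43/1
  p_1/q_1 = 44/1
  p_2/q_2 = 131/3
  p_3/q_3 = 175/4
  p_4/q_4 = 15181/347
  p_5/q_5 = 15356/351
q_4 = 347 ≤ 349 < 351 = q_5, so the answer is 15181/347.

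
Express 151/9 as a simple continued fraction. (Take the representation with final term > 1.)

[16; 1, 3, 2]

151 = 16*9 + 7
9 = 1*7 + 2
7 = 3*2 + 1
2 = 2*1 + 0  (stop)
So 151/9 = [16; 1, 3, 2].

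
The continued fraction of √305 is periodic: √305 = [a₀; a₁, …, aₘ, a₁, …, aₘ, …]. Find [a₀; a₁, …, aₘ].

[17; 2, 6, 2, 34]

a₀ = ⌊√305⌋ = 17.
With m₀=0, d₀=1 and mₖ₊₁ = dₖaₖ − mₖ, dₖ₊₁ = (n − mₖ₊₁²)/dₖ, aₖ₊₁ = ⌊(a₀+mₖ₊₁)/dₖ₊₁⌋:
  k=1: m=17, d=16, a=2
  k=2: m=15, d=5, a=6
  k=3: m=15, d=16, a=2
  k=4: m=17, d=1, a=34
d=1 and a=2a₀=34 at k=4, so the next step gives (m, d) = (17, 16) again — its k=1 value — and the period has length 4.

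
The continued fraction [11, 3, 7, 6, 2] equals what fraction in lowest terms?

3305/292

Using pₖ = aₖpₖ₋₁ + pₖ₋₂ and qₖ = aₖqₖ₋₁ + qₖ₋₂:
  k=0: a=11, p=11, q=1
  k=1: a=3, p=34, q=3
  k=2: a=7, p=249, q=22
  k=3: a=6, p=1528, q=135
  k=4: a=2, p=3305, q=292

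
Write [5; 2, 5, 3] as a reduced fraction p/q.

191/35

Using pₖ = aₖpₖ₋₁ + pₖ₋₂ and qₖ = aₖqₖ₋₁ + qₖ₋₂:
  k=0: a=5, p=5, q=1
  k=1: a=2, p=11, q=2
  k=2: a=5, p=60, q=11
  k=3: a=3, p=191, q=35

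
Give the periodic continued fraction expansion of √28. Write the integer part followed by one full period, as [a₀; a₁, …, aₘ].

a₀ = ⌊√28⌋ = 5.
With m₀=0, d₀=1 and mₖ₊₁ = dₖaₖ − mₖ, dₖ₊₁ = (n − mₖ₊₁²)/dₖ, aₖ₊₁ = ⌊(a₀+mₖ₊₁)/dₖ₊₁⌋:
  k=1: m=5, d=3, a=3
  k=2: m=4, d=4, a=2
  k=3: m=4, d=3, a=3
  k=4: m=5, d=1, a=10
d=1 and a=2a₀=10 at k=4, so the next step gives (m, d) = (5, 3) again — its k=1 value — and the period has length 4.

[5; 3, 2, 3, 10]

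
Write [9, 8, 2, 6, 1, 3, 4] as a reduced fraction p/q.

Using pₖ = aₖpₖ₋₁ + pₖ₋₂ and qₖ = aₖqₖ₋₁ + qₖ₋₂:
  k=0: a=9, p=9, q=1
  k=1: a=8, p=73, q=8
  k=2: a=2, p=155, q=17
  k=3: a=6, p=1003, q=110
  k=4: a=1, p=1158, q=127
  k=5: a=3, p=4477, q=491
  k=6: a=4, p=19066, q=2091

19066/2091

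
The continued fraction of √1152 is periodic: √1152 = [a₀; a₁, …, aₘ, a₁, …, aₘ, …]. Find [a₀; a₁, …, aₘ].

[33; 1, 15, 1, 66]

a₀ = ⌊√1152⌋ = 33.
With m₀=0, d₀=1 and mₖ₊₁ = dₖaₖ − mₖ, dₖ₊₁ = (n − mₖ₊₁²)/dₖ, aₖ₊₁ = ⌊(a₀+mₖ₊₁)/dₖ₊₁⌋:
  k=1: m=33, d=63, a=1
  k=2: m=30, d=4, a=15
  k=3: m=30, d=63, a=1
  k=4: m=33, d=1, a=66
d=1 and a=2a₀=66 at k=4, so the next step gives (m, d) = (33, 63) again — its k=1 value — and the period has length 4.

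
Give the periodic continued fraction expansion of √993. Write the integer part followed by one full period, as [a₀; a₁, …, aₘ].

[31; 1, 1, 20, 1, 1, 62]

a₀ = ⌊√993⌋ = 31.
With m₀=0, d₀=1 and mₖ₊₁ = dₖaₖ − mₖ, dₖ₊₁ = (n − mₖ₊₁²)/dₖ, aₖ₊₁ = ⌊(a₀+mₖ₊₁)/dₖ₊₁⌋:
  k=1: m=31, d=32, a=1
  k=2: m=1, d=31, a=1
  k=3: m=30, d=3, a=20
  k=4: m=30, d=31, a=1
  k=5: m=1, d=32, a=1
  k=6: m=31, d=1, a=62
d=1 and a=2a₀=62 at k=6, so the next step gives (m, d) = (31, 32) again — its k=1 value — and the period has length 6.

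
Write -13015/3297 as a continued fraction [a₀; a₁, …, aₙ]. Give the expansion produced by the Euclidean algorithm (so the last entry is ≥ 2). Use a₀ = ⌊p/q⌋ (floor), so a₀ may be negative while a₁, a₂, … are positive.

-13015 = -4*3297 + 173
3297 = 19*173 + 10
173 = 17*10 + 3
10 = 3*3 + 1
3 = 3*1 + 0  (stop)
So -13015/3297 = [-4; 19, 17, 3, 3].

[-4; 19, 17, 3, 3]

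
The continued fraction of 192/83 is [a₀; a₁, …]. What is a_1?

3

192 = 2·83 + 26   →  a_0 = 2
83 = 3·26 + 5   →  a_1 = 3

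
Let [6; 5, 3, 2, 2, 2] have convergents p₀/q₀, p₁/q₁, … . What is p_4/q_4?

Using pₖ = aₖpₖ₋₁ + pₖ₋₂, qₖ = aₖqₖ₋₁ + qₖ₋₂ (with p₋₁=1, p₋₂=0, q₋₁=0, q₋₂=1):
  k=0: a=6, p=6, q=1
  k=1: a=5, p=31, q=5
  k=2: a=3, p=99, q=16
  k=3: a=2, p=229, q=37
  k=4: a=2, p=557, q=90

557/90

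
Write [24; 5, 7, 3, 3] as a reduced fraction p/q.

Fold from the inside: start with 3/1.
  3 + 1/3 = 10/3
  7 + 3/10 = 73/10
  5 + 10/73 = 375/73
  24 + 73/375 = 9073/375

9073/375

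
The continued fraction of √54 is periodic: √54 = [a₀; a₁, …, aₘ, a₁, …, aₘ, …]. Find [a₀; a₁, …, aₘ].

[7; 2, 1, 6, 1, 2, 14]

a₀ = ⌊√54⌋ = 7.
With m₀=0, d₀=1 and mₖ₊₁ = dₖaₖ − mₖ, dₖ₊₁ = (n − mₖ₊₁²)/dₖ, aₖ₊₁ = ⌊(a₀+mₖ₊₁)/dₖ₊₁⌋:
  k=1: m=7, d=5, a=2
  k=2: m=3, d=9, a=1
  k=3: m=6, d=2, a=6
  k=4: m=6, d=9, a=1
  k=5: m=3, d=5, a=2
  k=6: m=7, d=1, a=14
d=1 and a=2a₀=14 at k=6, so the next step gives (m, d) = (7, 5) again — its k=1 value — and the period has length 6.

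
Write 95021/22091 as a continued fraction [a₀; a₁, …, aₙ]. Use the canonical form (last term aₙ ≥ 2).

[4; 3, 3, 7, 7, 4, 10]

95021 = 4·22091 + 6657
22091 = 3·6657 + 2120
6657 = 3·2120 + 297
2120 = 7·297 + 41
297 = 7·41 + 10
41 = 4·10 + 1
10 = 10·1 + 0  (stop)
So 95021/22091 = [4; 3, 3, 7, 7, 4, 10].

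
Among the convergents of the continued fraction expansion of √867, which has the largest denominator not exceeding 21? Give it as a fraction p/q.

√867 = [29; 2, 4, 29, 4, 2, 58, …] (period length 6).
Convergents:
  p_0/q_0 = 29/1
  p_1/q_1 = 59/2
  p_2/q_2 = 265/9
  p_3/q_3 = 7744/263
q_2 = 9 ≤ 21 < 263 = q_3, so the answer is 265/9.

265/9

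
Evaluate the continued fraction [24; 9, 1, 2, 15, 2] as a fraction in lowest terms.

22151/919

Using pₖ = aₖpₖ₋₁ + pₖ₋₂ and qₖ = aₖqₖ₋₁ + qₖ₋₂:
  k=0: a=24, p=24, q=1
  k=1: a=9, p=217, q=9
  k=2: a=1, p=241, q=10
  k=3: a=2, p=699, q=29
  k=4: a=15, p=10726, q=445
  k=5: a=2, p=22151, q=919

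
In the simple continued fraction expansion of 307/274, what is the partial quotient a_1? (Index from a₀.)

8

307 = 1·274 + 33   →  a_0 = 1
274 = 8·33 + 10   →  a_1 = 8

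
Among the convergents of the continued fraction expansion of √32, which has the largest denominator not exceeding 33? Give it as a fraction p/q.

181/32

√32 = [5; 1, 1, 1, 10, …] (period length 4).
Convergents:
  p_0/q_0 = 5/1
  p_1/q_1 = 6/1
  p_2/q_2 = 11/2
  p_3/q_3 = 17/3
  p_4/q_4 = 181/32
  p_5/q_5 = 198/35
q_4 = 32 ≤ 33 < 35 = q_5, so the answer is 181/32.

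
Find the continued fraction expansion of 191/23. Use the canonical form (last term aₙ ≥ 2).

[8; 3, 3, 2]

191 = 8*23 + 7
23 = 3*7 + 2
7 = 3*2 + 1
2 = 2*1 + 0  (stop)
So 191/23 = [8; 3, 3, 2].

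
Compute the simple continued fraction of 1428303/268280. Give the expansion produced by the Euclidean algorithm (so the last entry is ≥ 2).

[5; 3, 11, 2, 11, 13, 12, 2]

1428303 = 5·268280 + 86903
268280 = 3·86903 + 7571
86903 = 11·7571 + 3622
7571 = 2·3622 + 327
3622 = 11·327 + 25
327 = 13·25 + 2
25 = 12·2 + 1
2 = 2·1 + 0  (stop)
So 1428303/268280 = [5; 3, 11, 2, 11, 13, 12, 2].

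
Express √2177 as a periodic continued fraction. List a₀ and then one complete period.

[46; 1, 1, 1, 12, 1, 1, 1, 92]

a₀ = ⌊√2177⌋ = 46.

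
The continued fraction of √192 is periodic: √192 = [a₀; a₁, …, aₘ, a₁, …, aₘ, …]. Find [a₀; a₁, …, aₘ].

[13; 1, 5, 1, 26]

a₀ = ⌊√192⌋ = 13.
With m₀=0, d₀=1 and mₖ₊₁ = dₖaₖ − mₖ, dₖ₊₁ = (n − mₖ₊₁²)/dₖ, aₖ₊₁ = ⌊(a₀+mₖ₊₁)/dₖ₊₁⌋:
  k=1: m=13, d=23, a=1
  k=2: m=10, d=4, a=5
  k=3: m=10, d=23, a=1
  k=4: m=13, d=1, a=26
d=1 and a=2a₀=26 at k=4, so the next step gives (m, d) = (13, 23) again — its k=1 value — and the period has length 4.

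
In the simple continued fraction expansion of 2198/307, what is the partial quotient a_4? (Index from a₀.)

3

2198 = 7·307 + 49   →  a_0 = 7
307 = 6·49 + 13   →  a_1 = 6
49 = 3·13 + 10   →  a_2 = 3
13 = 1·10 + 3   →  a_3 = 1
10 = 3·3 + 1   →  a_4 = 3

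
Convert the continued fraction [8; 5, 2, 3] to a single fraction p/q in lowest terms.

311/38

Fold from the inside: start with 3/1.
  2 + 1/3 = 7/3
  5 + 3/7 = 38/7
  8 + 7/38 = 311/38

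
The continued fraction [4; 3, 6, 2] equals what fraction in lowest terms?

Fold from the inside: start with 2/1.
  6 + 1/2 = 13/2
  3 + 2/13 = 41/13
  4 + 13/41 = 177/41

177/41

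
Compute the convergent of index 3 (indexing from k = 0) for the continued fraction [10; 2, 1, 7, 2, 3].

Using pₖ = aₖpₖ₋₁ + pₖ₋₂, qₖ = aₖqₖ₋₁ + qₖ₋₂ (with p₋₁=1, p₋₂=0, q₋₁=0, q₋₂=1):
  k=0: a=10, p=10, q=1
  k=1: a=2, p=21, q=2
  k=2: a=1, p=31, q=3
  k=3: a=7, p=238, q=23

238/23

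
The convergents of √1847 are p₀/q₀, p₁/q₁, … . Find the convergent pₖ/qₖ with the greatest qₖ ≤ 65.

√1847 = [42; 1, 41, 1, 84, …] (period length 4).
Convergents:
  p_0/q_0 = 42/1
  p_1/q_1 = 43/1
  p_2/q_2 = 1805/42
  p_3/q_3 = 1848/43
  p_4/q_4 = 157037/3654
q_3 = 43 ≤ 65 < 3654 = q_4, so the answer is 1848/43.

1848/43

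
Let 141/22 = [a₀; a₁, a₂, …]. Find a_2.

141 = 6·22 + 9   →  a_0 = 6
22 = 2·9 + 4   →  a_1 = 2
9 = 2·4 + 1   →  a_2 = 2

2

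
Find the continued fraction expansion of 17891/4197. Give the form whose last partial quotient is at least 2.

17891 = 4×4197 + 1103
4197 = 3×1103 + 888
1103 = 1×888 + 215
888 = 4×215 + 28
215 = 7×28 + 19
28 = 1×19 + 9
19 = 2×9 + 1
9 = 9×1 + 0  (stop)
So 17891/4197 = [4; 3, 1, 4, 7, 1, 2, 9].

[4; 3, 1, 4, 7, 1, 2, 9]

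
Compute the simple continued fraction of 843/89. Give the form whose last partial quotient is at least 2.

[9; 2, 8, 2, 2]

843 = 9*89 + 42
89 = 2*42 + 5
42 = 8*5 + 2
5 = 2*2 + 1
2 = 2*1 + 0  (stop)
So 843/89 = [9; 2, 8, 2, 2].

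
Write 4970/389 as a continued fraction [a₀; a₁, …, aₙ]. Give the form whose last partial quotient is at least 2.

4970 = 12·389 + 302
389 = 1·302 + 87
302 = 3·87 + 41
87 = 2·41 + 5
41 = 8·5 + 1
5 = 5·1 + 0  (stop)
So 4970/389 = [12; 1, 3, 2, 8, 5].

[12; 1, 3, 2, 8, 5]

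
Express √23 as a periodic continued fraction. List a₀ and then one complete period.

[4; 1, 3, 1, 8]

a₀ = ⌊√23⌋ = 4.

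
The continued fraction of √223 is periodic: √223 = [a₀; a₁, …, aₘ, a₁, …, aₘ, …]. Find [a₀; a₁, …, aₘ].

a₀ = ⌊√223⌋ = 14.
With m₀=0, d₀=1 and mₖ₊₁ = dₖaₖ − mₖ, dₖ₊₁ = (n − mₖ₊₁²)/dₖ, aₖ₊₁ = ⌊(a₀+mₖ₊₁)/dₖ₊₁⌋:
  k=1: m=14, d=27, a=1
  k=2: m=13, d=2, a=13
  k=3: m=13, d=27, a=1
  k=4: m=14, d=1, a=28
d=1 and a=2a₀=28 at k=4, so the next step gives (m, d) = (14, 27) again — its k=1 value — and the period has length 4.

[14; 1, 13, 1, 28]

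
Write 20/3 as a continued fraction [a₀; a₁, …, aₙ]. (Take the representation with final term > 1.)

[6; 1, 2]

20 = 6×3 + 2
3 = 1×2 + 1
2 = 2×1 + 0  (stop)
So 20/3 = [6; 1, 2].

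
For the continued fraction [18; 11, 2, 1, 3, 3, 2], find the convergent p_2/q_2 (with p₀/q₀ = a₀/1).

Using pₖ = aₖpₖ₋₁ + pₖ₋₂, qₖ = aₖqₖ₋₁ + qₖ₋₂ (with p₋₁=1, p₋₂=0, q₋₁=0, q₋₂=1):
  k=0: a=18, p=18, q=1
  k=1: a=11, p=199, q=11
  k=2: a=2, p=416, q=23

416/23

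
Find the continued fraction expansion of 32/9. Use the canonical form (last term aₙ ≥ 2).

[3; 1, 1, 4]

32 = 3*9 + 5
9 = 1*5 + 4
5 = 1*4 + 1
4 = 4*1 + 0  (stop)
So 32/9 = [3; 1, 1, 4].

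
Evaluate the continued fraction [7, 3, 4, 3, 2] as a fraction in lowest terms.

Using pₖ = aₖpₖ₋₁ + pₖ₋₂ and qₖ = aₖqₖ₋₁ + qₖ₋₂:
  k=0: a=7, p=7, q=1
  k=1: a=3, p=22, q=3
  k=2: a=4, p=95, q=13
  k=3: a=3, p=307, q=42
  k=4: a=2, p=709, q=97

709/97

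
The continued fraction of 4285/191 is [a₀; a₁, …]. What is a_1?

4285 = 22·191 + 83   →  a_0 = 22
191 = 2·83 + 25   →  a_1 = 2

2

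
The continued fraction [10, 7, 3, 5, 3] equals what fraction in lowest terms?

3781/373

Fold from the inside: start with 3/1.
  5 + 1/3 = 16/3
  3 + 3/16 = 51/16
  7 + 16/51 = 373/51
  10 + 51/373 = 3781/373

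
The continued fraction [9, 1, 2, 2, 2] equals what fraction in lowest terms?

165/17

Fold from the inside: start with 2/1.
  2 + 1/2 = 5/2
  2 + 2/5 = 12/5
  1 + 5/12 = 17/12
  9 + 12/17 = 165/17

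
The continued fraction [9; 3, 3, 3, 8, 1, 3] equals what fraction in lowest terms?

Using pₖ = aₖpₖ₋₁ + pₖ₋₂ and qₖ = aₖqₖ₋₁ + qₖ₋₂:
  k=0: a=9, p=9, q=1
  k=1: a=3, p=28, q=3
  k=2: a=3, p=93, q=10
  k=3: a=3, p=307, q=33
  k=4: a=8, p=2549, q=274
  k=5: a=1, p=2856, q=307
  k=6: a=3, p=11117, q=1195

11117/1195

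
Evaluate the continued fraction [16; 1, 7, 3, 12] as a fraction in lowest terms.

5199/308

Using pₖ = aₖpₖ₋₁ + pₖ₋₂ and qₖ = aₖqₖ₋₁ + qₖ₋₂:
  k=0: a=16, p=16, q=1
  k=1: a=1, p=17, q=1
  k=2: a=7, p=135, q=8
  k=3: a=3, p=422, q=25
  k=4: a=12, p=5199, q=308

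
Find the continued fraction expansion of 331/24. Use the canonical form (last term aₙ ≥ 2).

331 = 13·24 + 19
24 = 1·19 + 5
19 = 3·5 + 4
5 = 1·4 + 1
4 = 4·1 + 0  (stop)
So 331/24 = [13; 1, 3, 1, 4].

[13; 1, 3, 1, 4]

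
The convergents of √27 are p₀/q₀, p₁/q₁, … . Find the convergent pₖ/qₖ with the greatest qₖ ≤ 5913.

13775/2651

√27 = [5; 5, 10, …] (period length 2).
Convergents:
  p_0/q_0 = 5/1
  p_1/q_1 = 26/5
  p_2/q_2 = 265/51
  p_3/q_3 = 1351/260
  p_4/q_4 = 13775/2651
  p_5/q_5 = 70226/13515
q_4 = 2651 ≤ 5913 < 13515 = q_5, so the answer is 13775/2651.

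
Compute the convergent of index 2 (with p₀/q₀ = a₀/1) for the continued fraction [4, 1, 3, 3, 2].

Using pₖ = aₖpₖ₋₁ + pₖ₋₂, qₖ = aₖqₖ₋₁ + qₖ₋₂ (with p₋₁=1, p₋₂=0, q₋₁=0, q₋₂=1):
  k=0: a=4, p=4, q=1
  k=1: a=1, p=5, q=1
  k=2: a=3, p=19, q=4

19/4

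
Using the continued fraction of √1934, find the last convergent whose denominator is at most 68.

1935/44

√1934 = [43; 1, 42, 1, 86, …] (period length 4).
Convergents:
  p_0/q_0 = 43/1
  p_1/q_1 = 44/1
  p_2/q_2 = 1891/43
  p_3/q_3 = 1935/44
  p_4/q_4 = 168301/3827
q_3 = 44 ≤ 68 < 3827 = q_4, so the answer is 1935/44.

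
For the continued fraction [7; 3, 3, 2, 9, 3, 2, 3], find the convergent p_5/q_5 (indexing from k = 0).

4923/674

Using pₖ = aₖpₖ₋₁ + pₖ₋₂, qₖ = aₖqₖ₋₁ + qₖ₋₂ (with p₋₁=1, p₋₂=0, q₋₁=0, q₋₂=1):
  k=0: a=7, p=7, q=1
  k=1: a=3, p=22, q=3
  k=2: a=3, p=73, q=10
  k=3: a=2, p=168, q=23
  k=4: a=9, p=1585, q=217
  k=5: a=3, p=4923, q=674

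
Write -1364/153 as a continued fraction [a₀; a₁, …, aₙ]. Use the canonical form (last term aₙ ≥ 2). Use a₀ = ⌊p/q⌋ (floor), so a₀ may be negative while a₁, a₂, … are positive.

-1364 = -9·153 + 13
153 = 11·13 + 10
13 = 1·10 + 3
10 = 3·3 + 1
3 = 3·1 + 0  (stop)
So -1364/153 = [-9; 11, 1, 3, 3].

[-9; 11, 1, 3, 3]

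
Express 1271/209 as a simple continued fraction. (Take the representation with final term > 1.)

1271 = 6×209 + 17
209 = 12×17 + 5
17 = 3×5 + 2
5 = 2×2 + 1
2 = 2×1 + 0  (stop)
So 1271/209 = [6; 12, 3, 2, 2].

[6; 12, 3, 2, 2]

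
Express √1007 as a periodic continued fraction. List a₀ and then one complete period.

a₀ = ⌊√1007⌋ = 31.
With m₀=0, d₀=1 and mₖ₊₁ = dₖaₖ − mₖ, dₖ₊₁ = (n − mₖ₊₁²)/dₖ, aₖ₊₁ = ⌊(a₀+mₖ₊₁)/dₖ₊₁⌋:
  k=1: m=31, d=46, a=1
  k=2: m=15, d=17, a=2
  k=3: m=19, d=38, a=1
  k=4: m=19, d=17, a=2
  k=5: m=15, d=46, a=1
  k=6: m=31, d=1, a=62
d=1 and a=2a₀=62 at k=6, so the next step gives (m, d) = (31, 46) again — its k=1 value — and the period has length 6.

[31; 1, 2, 1, 2, 1, 62]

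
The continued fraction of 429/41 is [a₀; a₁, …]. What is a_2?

429 = 10·41 + 19   →  a_0 = 10
41 = 2·19 + 3   →  a_1 = 2
19 = 6·3 + 1   →  a_2 = 6

6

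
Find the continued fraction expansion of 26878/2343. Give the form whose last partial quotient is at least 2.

26878 = 11×2343 + 1105
2343 = 2×1105 + 133
1105 = 8×133 + 41
133 = 3×41 + 10
41 = 4×10 + 1
10 = 10×1 + 0  (stop)
So 26878/2343 = [11; 2, 8, 3, 4, 10].

[11; 2, 8, 3, 4, 10]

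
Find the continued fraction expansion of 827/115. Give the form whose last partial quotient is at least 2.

[7; 5, 4, 2, 2]

827 = 7*115 + 22
115 = 5*22 + 5
22 = 4*5 + 2
5 = 2*2 + 1
2 = 2*1 + 0  (stop)
So 827/115 = [7; 5, 4, 2, 2].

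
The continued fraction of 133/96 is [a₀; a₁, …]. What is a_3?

133 = 1·96 + 37   →  a_0 = 1
96 = 2·37 + 22   →  a_1 = 2
37 = 1·22 + 15   →  a_2 = 1
22 = 1·15 + 7   →  a_3 = 1

1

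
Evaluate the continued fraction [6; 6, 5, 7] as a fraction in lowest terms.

Using pₖ = aₖpₖ₋₁ + pₖ₋₂ and qₖ = aₖqₖ₋₁ + qₖ₋₂:
  k=0: a=6, p=6, q=1
  k=1: a=6, p=37, q=6
  k=2: a=5, p=191, q=31
  k=3: a=7, p=1374, q=223

1374/223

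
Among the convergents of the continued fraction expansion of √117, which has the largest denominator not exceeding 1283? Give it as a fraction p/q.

13510/1249

√117 = [10; 1, 4, 2, 4, 1, 20, …] (period length 6).
Convergents:
  p_0/q_0 = 10/1
  p_1/q_1 = 11/1
  p_2/q_2 = 54/5
  p_3/q_3 = 119/11
  p_4/q_4 = 530/49
  p_5/q_5 = 649/60
  p_6/q_6 = 13510/1249
  p_7/q_7 = 14159/1309
q_6 = 1249 ≤ 1283 < 1309 = q_7, so the answer is 13510/1249.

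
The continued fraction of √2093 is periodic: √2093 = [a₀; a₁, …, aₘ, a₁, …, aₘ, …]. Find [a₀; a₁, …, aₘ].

[45; 1, 2, 1, 90]

a₀ = ⌊√2093⌋ = 45.
With m₀=0, d₀=1 and mₖ₊₁ = dₖaₖ − mₖ, dₖ₊₁ = (n − mₖ₊₁²)/dₖ, aₖ₊₁ = ⌊(a₀+mₖ₊₁)/dₖ₊₁⌋:
  k=1: m=45, d=68, a=1
  k=2: m=23, d=23, a=2
  k=3: m=23, d=68, a=1
  k=4: m=45, d=1, a=90
d=1 and a=2a₀=90 at k=4, so the next step gives (m, d) = (45, 68) again — its k=1 value — and the period has length 4.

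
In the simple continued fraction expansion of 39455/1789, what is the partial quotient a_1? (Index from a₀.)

18

39455 = 22·1789 + 97   →  a_0 = 22
1789 = 18·97 + 43   →  a_1 = 18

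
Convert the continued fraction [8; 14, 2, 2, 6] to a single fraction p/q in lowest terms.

3720/461

Fold from the inside: start with 6/1.
  2 + 1/6 = 13/6
  2 + 6/13 = 32/13
  14 + 13/32 = 461/32
  8 + 32/461 = 3720/461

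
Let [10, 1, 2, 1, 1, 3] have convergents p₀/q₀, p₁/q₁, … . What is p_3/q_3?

Using pₖ = aₖpₖ₋₁ + pₖ₋₂, qₖ = aₖqₖ₋₁ + qₖ₋₂ (with p₋₁=1, p₋₂=0, q₋₁=0, q₋₂=1):
  k=0: a=10, p=10, q=1
  k=1: a=1, p=11, q=1
  k=2: a=2, p=32, q=3
  k=3: a=1, p=43, q=4

43/4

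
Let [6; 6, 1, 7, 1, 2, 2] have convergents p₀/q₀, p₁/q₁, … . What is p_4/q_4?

381/62

Using pₖ = aₖpₖ₋₁ + pₖ₋₂, qₖ = aₖqₖ₋₁ + qₖ₋₂ (with p₋₁=1, p₋₂=0, q₋₁=0, q₋₂=1):
  k=0: a=6, p=6, q=1
  k=1: a=6, p=37, q=6
  k=2: a=1, p=43, q=7
  k=3: a=7, p=338, q=55
  k=4: a=1, p=381, q=62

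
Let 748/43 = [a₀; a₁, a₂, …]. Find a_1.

2

748 = 17·43 + 17   →  a_0 = 17
43 = 2·17 + 9   →  a_1 = 2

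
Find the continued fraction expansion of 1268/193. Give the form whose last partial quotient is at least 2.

1268 = 6×193 + 110
193 = 1×110 + 83
110 = 1×83 + 27
83 = 3×27 + 2
27 = 13×2 + 1
2 = 2×1 + 0  (stop)
So 1268/193 = [6; 1, 1, 3, 13, 2].

[6; 1, 1, 3, 13, 2]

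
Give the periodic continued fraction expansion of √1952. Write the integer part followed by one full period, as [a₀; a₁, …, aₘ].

[44; 5, 1, 1, 21, 1, 1, 5, 88]

a₀ = ⌊√1952⌋ = 44.
With m₀=0, d₀=1 and mₖ₊₁ = dₖaₖ − mₖ, dₖ₊₁ = (n − mₖ₊₁²)/dₖ, aₖ₊₁ = ⌊(a₀+mₖ₊₁)/dₖ₊₁⌋:
  k=1: m=44, d=16, a=5
  k=2: m=36, d=41, a=1
  k=3: m=5, d=47, a=1
  k=4: m=42, d=4, a=21
  k=5: m=42, d=47, a=1
  k=6: m=5, d=41, a=1
  k=7: m=36, d=16, a=5
  k=8: m=44, d=1, a=88
d=1 and a=2a₀=88 at k=8, so the next step gives (m, d) = (44, 16) again — its k=1 value — and the period has length 8.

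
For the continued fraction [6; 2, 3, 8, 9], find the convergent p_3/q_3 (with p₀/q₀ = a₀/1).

Using pₖ = aₖpₖ₋₁ + pₖ₋₂, qₖ = aₖqₖ₋₁ + qₖ₋₂ (with p₋₁=1, p₋₂=0, q₋₁=0, q₋₂=1):
  k=0: a=6, p=6, q=1
  k=1: a=2, p=13, q=2
  k=2: a=3, p=45, q=7
  k=3: a=8, p=373, q=58

373/58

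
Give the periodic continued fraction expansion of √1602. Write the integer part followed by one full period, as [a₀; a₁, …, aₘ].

[40; 40, 80]

a₀ = ⌊√1602⌋ = 40.
With m₀=0, d₀=1 and mₖ₊₁ = dₖaₖ − mₖ, dₖ₊₁ = (n − mₖ₊₁²)/dₖ, aₖ₊₁ = ⌊(a₀+mₖ₊₁)/dₖ₊₁⌋:
  k=1: m=40, d=2, a=40
  k=2: m=40, d=1, a=80
d=1 and a=2a₀=80 at k=2, so the next step gives (m, d) = (40, 2) again — its k=1 value — and the period has length 2.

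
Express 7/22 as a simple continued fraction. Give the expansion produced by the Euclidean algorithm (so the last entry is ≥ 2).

7 = 0×22 + 7
22 = 3×7 + 1
7 = 7×1 + 0  (stop)
So 7/22 = [0; 3, 7].

[0; 3, 7]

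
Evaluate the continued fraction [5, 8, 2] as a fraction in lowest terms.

Using pₖ = aₖpₖ₋₁ + pₖ₋₂ and qₖ = aₖqₖ₋₁ + qₖ₋₂:
  k=0: a=5, p=5, q=1
  k=1: a=8, p=41, q=8
  k=2: a=2, p=87, q=17

87/17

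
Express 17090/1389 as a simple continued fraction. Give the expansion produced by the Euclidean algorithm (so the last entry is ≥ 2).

[12; 3, 3, 2, 3, 8, 2]

17090 = 12*1389 + 422
1389 = 3*422 + 123
422 = 3*123 + 53
123 = 2*53 + 17
53 = 3*17 + 2
17 = 8*2 + 1
2 = 2*1 + 0  (stop)
So 17090/1389 = [12; 3, 3, 2, 3, 8, 2].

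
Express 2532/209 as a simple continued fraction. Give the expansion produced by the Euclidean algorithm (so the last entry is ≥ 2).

[12; 8, 1, 2, 2, 3]

2532 = 12·209 + 24
209 = 8·24 + 17
24 = 1·17 + 7
17 = 2·7 + 3
7 = 2·3 + 1
3 = 3·1 + 0  (stop)
So 2532/209 = [12; 8, 1, 2, 2, 3].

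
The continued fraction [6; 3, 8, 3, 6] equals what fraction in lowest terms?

3116/493

Fold from the inside: start with 6/1.
  3 + 1/6 = 19/6
  8 + 6/19 = 158/19
  3 + 19/158 = 493/158
  6 + 158/493 = 3116/493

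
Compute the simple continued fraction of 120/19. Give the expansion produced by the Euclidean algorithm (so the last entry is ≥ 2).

[6; 3, 6]

120 = 6*19 + 6
19 = 3*6 + 1
6 = 6*1 + 0  (stop)
So 120/19 = [6; 3, 6].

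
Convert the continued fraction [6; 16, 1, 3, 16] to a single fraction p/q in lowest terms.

Fold from the inside: start with 16/1.
  3 + 1/16 = 49/16
  1 + 16/49 = 65/49
  16 + 49/65 = 1089/65
  6 + 65/1089 = 6599/1089

6599/1089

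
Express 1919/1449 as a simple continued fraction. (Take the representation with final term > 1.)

[1; 3, 12, 19, 2]

1919 = 1*1449 + 470
1449 = 3*470 + 39
470 = 12*39 + 2
39 = 19*2 + 1
2 = 2*1 + 0  (stop)
So 1919/1449 = [1; 3, 12, 19, 2].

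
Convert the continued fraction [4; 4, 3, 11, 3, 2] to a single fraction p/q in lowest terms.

4464/1055

Using pₖ = aₖpₖ₋₁ + pₖ₋₂ and qₖ = aₖqₖ₋₁ + qₖ₋₂:
  k=0: a=4, p=4, q=1
  k=1: a=4, p=17, q=4
  k=2: a=3, p=55, q=13
  k=3: a=11, p=622, q=147
  k=4: a=3, p=1921, q=454
  k=5: a=2, p=4464, q=1055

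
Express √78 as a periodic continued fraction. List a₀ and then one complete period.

[8; 1, 4, 1, 16]

a₀ = ⌊√78⌋ = 8.
With m₀=0, d₀=1 and mₖ₊₁ = dₖaₖ − mₖ, dₖ₊₁ = (n − mₖ₊₁²)/dₖ, aₖ₊₁ = ⌊(a₀+mₖ₊₁)/dₖ₊₁⌋:
  k=1: m=8, d=14, a=1
  k=2: m=6, d=3, a=4
  k=3: m=6, d=14, a=1
  k=4: m=8, d=1, a=16
d=1 and a=2a₀=16 at k=4, so the next step gives (m, d) = (8, 14) again — its k=1 value — and the period has length 4.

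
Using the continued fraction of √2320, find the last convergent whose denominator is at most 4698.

167041/3468

√2320 = [48; 6, 96, …] (period length 2).
Convergents:
  p_0/q_0 = 48/1
  p_1/q_1 = 289/6
  p_2/q_2 = 27792/577
  p_3/q_3 = 167041/3468
  p_4/q_4 = 16063728/333505
q_3 = 3468 ≤ 4698 < 333505 = q_4, so the answer is 167041/3468.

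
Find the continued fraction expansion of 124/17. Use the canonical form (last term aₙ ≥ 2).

[7; 3, 2, 2]

124 = 7·17 + 5
17 = 3·5 + 2
5 = 2·2 + 1
2 = 2·1 + 0  (stop)
So 124/17 = [7; 3, 2, 2].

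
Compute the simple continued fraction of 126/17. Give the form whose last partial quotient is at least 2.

[7; 2, 2, 3]

126 = 7·17 + 7
17 = 2·7 + 3
7 = 2·3 + 1
3 = 3·1 + 0  (stop)
So 126/17 = [7; 2, 2, 3].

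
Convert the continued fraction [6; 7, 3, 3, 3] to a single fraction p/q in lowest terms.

1479/241

Fold from the inside: start with 3/1.
  3 + 1/3 = 10/3
  3 + 3/10 = 33/10
  7 + 10/33 = 241/33
  6 + 33/241 = 1479/241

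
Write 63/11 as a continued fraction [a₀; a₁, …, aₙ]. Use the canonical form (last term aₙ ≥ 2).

[5; 1, 2, 1, 2]

63 = 5×11 + 8
11 = 1×8 + 3
8 = 2×3 + 2
3 = 1×2 + 1
2 = 2×1 + 0  (stop)
So 63/11 = [5; 1, 2, 1, 2].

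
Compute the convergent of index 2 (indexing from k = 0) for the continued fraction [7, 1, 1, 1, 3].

15/2

Using pₖ = aₖpₖ₋₁ + pₖ₋₂, qₖ = aₖqₖ₋₁ + qₖ₋₂ (with p₋₁=1, p₋₂=0, q₋₁=0, q₋₂=1):
  k=0: a=7, p=7, q=1
  k=1: a=1, p=8, q=1
  k=2: a=1, p=15, q=2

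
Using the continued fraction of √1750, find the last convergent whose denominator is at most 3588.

√1750 = [41; 1, 4, 1, 82, …] (period length 4).
Convergents:
  p_0/q_0 = 41/1
  p_1/q_1 = 42/1
  p_2/q_2 = 209/5
  p_3/q_3 = 251/6
  p_4/q_4 = 20791/497
  p_5/q_5 = 21042/503
  p_6/q_6 = 104959/2509
  p_7/q_7 = 126001/3012
  p_8/q_8 = 10437041/249493
q_7 = 3012 ≤ 3588 < 249493 = q_8, so the answer is 126001/3012.

126001/3012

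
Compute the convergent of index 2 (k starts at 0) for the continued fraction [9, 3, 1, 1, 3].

Using pₖ = aₖpₖ₋₁ + pₖ₋₂, qₖ = aₖqₖ₋₁ + qₖ₋₂ (with p₋₁=1, p₋₂=0, q₋₁=0, q₋₂=1):
  k=0: a=9, p=9, q=1
  k=1: a=3, p=28, q=3
  k=2: a=1, p=37, q=4

37/4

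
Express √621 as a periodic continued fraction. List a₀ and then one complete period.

a₀ = ⌊√621⌋ = 24.
With m₀=0, d₀=1 and mₖ₊₁ = dₖaₖ − mₖ, dₖ₊₁ = (n − mₖ₊₁²)/dₖ, aₖ₊₁ = ⌊(a₀+mₖ₊₁)/dₖ₊₁⌋:
  k=1: m=24, d=45, a=1
  k=2: m=21, d=4, a=11
  k=3: m=23, d=23, a=2
  k=4: m=23, d=4, a=11
  k=5: m=21, d=45, a=1
  k=6: m=24, d=1, a=48
d=1 and a=2a₀=48 at k=6, so the next step gives (m, d) = (24, 45) again — its k=1 value — and the period has length 6.

[24; 1, 11, 2, 11, 1, 48]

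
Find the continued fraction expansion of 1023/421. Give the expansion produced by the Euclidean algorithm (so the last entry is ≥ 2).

[2; 2, 3, 14, 1, 3]

1023 = 2×421 + 181
421 = 2×181 + 59
181 = 3×59 + 4
59 = 14×4 + 3
4 = 1×3 + 1
3 = 3×1 + 0  (stop)
So 1023/421 = [2; 2, 3, 14, 1, 3].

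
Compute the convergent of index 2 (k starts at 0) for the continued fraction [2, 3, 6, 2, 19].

44/19

Using pₖ = aₖpₖ₋₁ + pₖ₋₂, qₖ = aₖqₖ₋₁ + qₖ₋₂ (with p₋₁=1, p₋₂=0, q₋₁=0, q₋₂=1):
  k=0: a=2, p=2, q=1
  k=1: a=3, p=7, q=3
  k=2: a=6, p=44, q=19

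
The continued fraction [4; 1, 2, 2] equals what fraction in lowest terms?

Using pₖ = aₖpₖ₋₁ + pₖ₋₂ and qₖ = aₖqₖ₋₁ + qₖ₋₂:
  k=0: a=4, p=4, q=1
  k=1: a=1, p=5, q=1
  k=2: a=2, p=14, q=3
  k=3: a=2, p=33, q=7

33/7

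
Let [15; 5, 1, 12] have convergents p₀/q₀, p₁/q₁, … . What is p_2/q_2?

91/6

Using pₖ = aₖpₖ₋₁ + pₖ₋₂, qₖ = aₖqₖ₋₁ + qₖ₋₂ (with p₋₁=1, p₋₂=0, q₋₁=0, q₋₂=1):
  k=0: a=15, p=15, q=1
  k=1: a=5, p=76, q=5
  k=2: a=1, p=91, q=6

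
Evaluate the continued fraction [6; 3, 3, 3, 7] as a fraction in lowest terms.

Using pₖ = aₖpₖ₋₁ + pₖ₋₂ and qₖ = aₖqₖ₋₁ + qₖ₋₂:
  k=0: a=6, p=6, q=1
  k=1: a=3, p=19, q=3
  k=2: a=3, p=63, q=10
  k=3: a=3, p=208, q=33
  k=4: a=7, p=1519, q=241

1519/241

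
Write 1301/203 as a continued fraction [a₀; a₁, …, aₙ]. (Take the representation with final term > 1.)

1301 = 6×203 + 83
203 = 2×83 + 37
83 = 2×37 + 9
37 = 4×9 + 1
9 = 9×1 + 0  (stop)
So 1301/203 = [6; 2, 2, 4, 9].

[6; 2, 2, 4, 9]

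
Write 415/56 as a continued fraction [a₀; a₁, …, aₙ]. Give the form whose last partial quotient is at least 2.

415 = 7×56 + 23
56 = 2×23 + 10
23 = 2×10 + 3
10 = 3×3 + 1
3 = 3×1 + 0  (stop)
So 415/56 = [7; 2, 2, 3, 3].

[7; 2, 2, 3, 3]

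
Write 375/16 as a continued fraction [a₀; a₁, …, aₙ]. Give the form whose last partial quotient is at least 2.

375 = 23×16 + 7
16 = 2×7 + 2
7 = 3×2 + 1
2 = 2×1 + 0  (stop)
So 375/16 = [23; 2, 3, 2].

[23; 2, 3, 2]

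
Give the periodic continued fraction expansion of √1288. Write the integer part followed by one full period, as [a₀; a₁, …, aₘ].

[35; 1, 7, 1, 70]

a₀ = ⌊√1288⌋ = 35.
With m₀=0, d₀=1 and mₖ₊₁ = dₖaₖ − mₖ, dₖ₊₁ = (n − mₖ₊₁²)/dₖ, aₖ₊₁ = ⌊(a₀+mₖ₊₁)/dₖ₊₁⌋:
  k=1: m=35, d=63, a=1
  k=2: m=28, d=8, a=7
  k=3: m=28, d=63, a=1
  k=4: m=35, d=1, a=70
d=1 and a=2a₀=70 at k=4, so the next step gives (m, d) = (35, 63) again — its k=1 value — and the period has length 4.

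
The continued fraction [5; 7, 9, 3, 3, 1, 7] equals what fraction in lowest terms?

34345/6681

Using pₖ = aₖpₖ₋₁ + pₖ₋₂ and qₖ = aₖqₖ₋₁ + qₖ₋₂:
  k=0: a=5, p=5, q=1
  k=1: a=7, p=36, q=7
  k=2: a=9, p=329, q=64
  k=3: a=3, p=1023, q=199
  k=4: a=3, p=3398, q=661
  k=5: a=1, p=4421, q=860
  k=6: a=7, p=34345, q=6681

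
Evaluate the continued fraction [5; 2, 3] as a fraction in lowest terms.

Using pₖ = aₖpₖ₋₁ + pₖ₋₂ and qₖ = aₖqₖ₋₁ + qₖ₋₂:
  k=0: a=5, p=5, q=1
  k=1: a=2, p=11, q=2
  k=2: a=3, p=38, q=7

38/7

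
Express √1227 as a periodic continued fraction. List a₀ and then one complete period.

a₀ = ⌊√1227⌋ = 35.
With m₀=0, d₀=1 and mₖ₊₁ = dₖaₖ − mₖ, dₖ₊₁ = (n − mₖ₊₁²)/dₖ, aₖ₊₁ = ⌊(a₀+mₖ₊₁)/dₖ₊₁⌋:
  k=1: m=35, d=2, a=35
  k=2: m=35, d=1, a=70
d=1 and a=2a₀=70 at k=2, so the next step gives (m, d) = (35, 2) again — its k=1 value — and the period has length 2.

[35; 35, 70]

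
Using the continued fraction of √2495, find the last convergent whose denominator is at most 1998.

98851/1979

√2495 = [49; 1, 18, 1, 98, …] (period length 4).
Convergents:
  p_0/q_0 = 49/1
  p_1/q_1 = 50/1
  p_2/q_2 = 949/19
  p_3/q_3 = 999/20
  p_4/q_4 = 98851/1979
  p_5/q_5 = 99850/1999
q_4 = 1979 ≤ 1998 < 1999 = q_5, so the answer is 98851/1979.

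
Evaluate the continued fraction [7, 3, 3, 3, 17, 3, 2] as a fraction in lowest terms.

Using pₖ = aₖpₖ₋₁ + pₖ₋₂ and qₖ = aₖqₖ₋₁ + qₖ₋₂:
  k=0: a=7, p=7, q=1
  k=1: a=3, p=22, q=3
  k=2: a=3, p=73, q=10
  k=3: a=3, p=241, q=33
  k=4: a=17, p=4170, q=571
  k=5: a=3, p=12751, q=1746
  k=6: a=2, p=29672, q=4063

29672/4063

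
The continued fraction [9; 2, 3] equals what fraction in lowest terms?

66/7

Using pₖ = aₖpₖ₋₁ + pₖ₋₂ and qₖ = aₖqₖ₋₁ + qₖ₋₂:
  k=0: a=9, p=9, q=1
  k=1: a=2, p=19, q=2
  k=2: a=3, p=66, q=7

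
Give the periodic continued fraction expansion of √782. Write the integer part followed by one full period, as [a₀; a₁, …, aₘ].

[27; 1, 26, 1, 54]

a₀ = ⌊√782⌋ = 27.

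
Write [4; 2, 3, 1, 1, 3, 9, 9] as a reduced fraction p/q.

Using pₖ = aₖpₖ₋₁ + pₖ₋₂ and qₖ = aₖqₖ₋₁ + qₖ₋₂:
  k=0: a=4, p=4, q=1
  k=1: a=2, p=9, q=2
  k=2: a=3, p=31, q=7
  k=3: a=1, p=40, q=9
  k=4: a=1, p=71, q=16
  k=5: a=3, p=253, q=57
  k=6: a=9, p=2348, q=529
  k=7: a=9, p=21385, q=4818

21385/4818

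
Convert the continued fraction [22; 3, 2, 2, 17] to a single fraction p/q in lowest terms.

6599/296

Fold from the inside: start with 17/1.
  2 + 1/17 = 35/17
  2 + 17/35 = 87/35
  3 + 35/87 = 296/87
  22 + 87/296 = 6599/296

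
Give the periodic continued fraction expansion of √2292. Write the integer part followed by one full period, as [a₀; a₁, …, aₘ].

[47; 1, 6, 1, 94]

a₀ = ⌊√2292⌋ = 47.
With m₀=0, d₀=1 and mₖ₊₁ = dₖaₖ − mₖ, dₖ₊₁ = (n − mₖ₊₁²)/dₖ, aₖ₊₁ = ⌊(a₀+mₖ₊₁)/dₖ₊₁⌋:
  k=1: m=47, d=83, a=1
  k=2: m=36, d=12, a=6
  k=3: m=36, d=83, a=1
  k=4: m=47, d=1, a=94
d=1 and a=2a₀=94 at k=4, so the next step gives (m, d) = (47, 83) again — its k=1 value — and the period has length 4.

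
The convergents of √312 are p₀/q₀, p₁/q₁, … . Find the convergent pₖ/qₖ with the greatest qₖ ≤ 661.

√312 = [17; 1, 1, 1, 34, …] (period length 4).
Convergents:
  p_0/q_0 = 17/1
  p_1/q_1 = 18/1
  p_2/q_2 = 35/2
  p_3/q_3 = 53/3
  p_4/q_4 = 1837/104
  p_5/q_5 = 1890/107
  p_6/q_6 = 3727/211
  p_7/q_7 = 5617/318
  p_8/q_8 = 194705/11023
q_7 = 318 ≤ 661 < 11023 = q_8, so the answer is 5617/318.

5617/318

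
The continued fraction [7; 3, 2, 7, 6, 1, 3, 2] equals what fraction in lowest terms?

23578/3235

Using pₖ = aₖpₖ₋₁ + pₖ₋₂ and qₖ = aₖqₖ₋₁ + qₖ₋₂:
  k=0: a=7, p=7, q=1
  k=1: a=3, p=22, q=3
  k=2: a=2, p=51, q=7
  k=3: a=7, p=379, q=52
  k=4: a=6, p=2325, q=319
  k=5: a=1, p=2704, q=371
  k=6: a=3, p=10437, q=1432
  k=7: a=2, p=23578, q=3235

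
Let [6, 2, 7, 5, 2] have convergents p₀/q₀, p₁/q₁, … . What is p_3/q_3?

498/77

Using pₖ = aₖpₖ₋₁ + pₖ₋₂, qₖ = aₖqₖ₋₁ + qₖ₋₂ (with p₋₁=1, p₋₂=0, q₋₁=0, q₋₂=1):
  k=0: a=6, p=6, q=1
  k=1: a=2, p=13, q=2
  k=2: a=7, p=97, q=15
  k=3: a=5, p=498, q=77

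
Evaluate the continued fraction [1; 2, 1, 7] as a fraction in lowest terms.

31/23

Using pₖ = aₖpₖ₋₁ + pₖ₋₂ and qₖ = aₖqₖ₋₁ + qₖ₋₂:
  k=0: a=1, p=1, q=1
  k=1: a=2, p=3, q=2
  k=2: a=1, p=4, q=3
  k=3: a=7, p=31, q=23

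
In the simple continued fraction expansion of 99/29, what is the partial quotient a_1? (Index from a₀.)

2

99 = 3·29 + 12   →  a_0 = 3
29 = 2·12 + 5   →  a_1 = 2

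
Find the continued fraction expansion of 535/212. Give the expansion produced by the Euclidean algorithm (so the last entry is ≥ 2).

535 = 2·212 + 111
212 = 1·111 + 101
111 = 1·101 + 10
101 = 10·10 + 1
10 = 10·1 + 0  (stop)
So 535/212 = [2; 1, 1, 10, 10].

[2; 1, 1, 10, 10]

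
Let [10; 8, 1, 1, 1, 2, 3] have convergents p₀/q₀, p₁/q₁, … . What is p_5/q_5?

698/69

Using pₖ = aₖpₖ₋₁ + pₖ₋₂, qₖ = aₖqₖ₋₁ + qₖ₋₂ (with p₋₁=1, p₋₂=0, q₋₁=0, q₋₂=1):
  k=0: a=10, p=10, q=1
  k=1: a=8, p=81, q=8
  k=2: a=1, p=91, q=9
  k=3: a=1, p=172, q=17
  k=4: a=1, p=263, q=26
  k=5: a=2, p=698, q=69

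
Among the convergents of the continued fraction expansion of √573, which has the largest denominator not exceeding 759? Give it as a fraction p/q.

√573 = [23; 1, 14, 1, 46, …] (period length 4).
Convergents:
  p_0/q_0 = 23/1
  p_1/q_1 = 24/1
  p_2/q_2 = 359/15
  p_3/q_3 = 383/16
  p_4/q_4 = 17977/751
  p_5/q_5 = 18360/767
q_4 = 751 ≤ 759 < 767 = q_5, so the answer is 17977/751.

17977/751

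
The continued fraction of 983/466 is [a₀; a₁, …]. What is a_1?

983 = 2·466 + 51   →  a_0 = 2
466 = 9·51 + 7   →  a_1 = 9

9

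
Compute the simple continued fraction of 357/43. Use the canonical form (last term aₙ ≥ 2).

357 = 8×43 + 13
43 = 3×13 + 4
13 = 3×4 + 1
4 = 4×1 + 0  (stop)
So 357/43 = [8; 3, 3, 4].

[8; 3, 3, 4]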